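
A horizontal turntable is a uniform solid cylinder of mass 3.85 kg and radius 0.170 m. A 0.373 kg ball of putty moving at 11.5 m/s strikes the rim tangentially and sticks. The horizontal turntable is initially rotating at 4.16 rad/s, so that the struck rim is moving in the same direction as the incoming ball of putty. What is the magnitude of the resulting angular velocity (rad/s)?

|ω_f| ≈ 14.5 rad/s

The axle reaction passes through the axle and exerts no torque about it; angular momentum about the axle is conserved through the impact.
I_p = ½(3.85)(0.170)² = 0.05563 kg·m². Taking the sense of the ball of putty's angular momentum as positive, L_{ball} = m v R = (0.373)(11.5)(0.170) = 0.7292 kg·m²/s.
L_i = +I_p ω_p + m v R = +(0.05563)(4.16) + 0.7292 = 0.9606 kg·m²/s.
After sticking, I_f = I_p + m R² = 0.05563 + (0.373)(0.170)² = 0.06641 kg·m².
ω_f = L_i / I_f = 0.9606 / 0.06641 = 14.46 rad/s.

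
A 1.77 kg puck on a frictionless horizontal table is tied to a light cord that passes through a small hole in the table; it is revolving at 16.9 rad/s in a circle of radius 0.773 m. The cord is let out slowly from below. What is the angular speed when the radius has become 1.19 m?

ω₂ ≈ 7.13 rad/s

The constraining force is radial, so m r² ω about the center is conserved.
ω₂ = ω₁ (r₁/r₂)² = (16.9)(0.773/1.19)² = 7.131 rad/s.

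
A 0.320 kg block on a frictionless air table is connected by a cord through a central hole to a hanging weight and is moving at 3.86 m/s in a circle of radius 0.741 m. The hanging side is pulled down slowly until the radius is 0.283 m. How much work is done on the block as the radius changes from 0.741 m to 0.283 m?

W ≈ 14.0 J

Central (radial) force ⇒ zero torque about the center ⇒ m v r is constant.
v₂ = v₁ r₁ / r₂ = (3.86)(0.741) / (0.283) = 10.11 m/s.
W = ΔKE = ½m(v₂² − v₁²) = 13.96 J.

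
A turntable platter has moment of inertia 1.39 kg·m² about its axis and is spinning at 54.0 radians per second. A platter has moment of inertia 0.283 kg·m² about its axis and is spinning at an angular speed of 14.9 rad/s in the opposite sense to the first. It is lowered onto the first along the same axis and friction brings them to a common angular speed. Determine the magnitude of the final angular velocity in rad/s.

|ω_f| ≈ 42.3 rad/s

No external torque acts about the common axis, so total angular momentum is conserved.
Taking A's sense as positive: L = (1.390)(54.0) − (0.2830)(14.9) = 70.84 kg·m²·rad/s.
Combined I = 1.390 + 0.2830 = 1.673 kg·m².
ω_f = L / I = 70.84 / 1.673 = 42.35 rad/s.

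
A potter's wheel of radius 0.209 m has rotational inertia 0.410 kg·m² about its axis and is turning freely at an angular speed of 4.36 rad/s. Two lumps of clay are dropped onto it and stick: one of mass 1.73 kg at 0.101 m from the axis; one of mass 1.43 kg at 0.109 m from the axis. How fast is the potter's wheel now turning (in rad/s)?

The added mass arrives with no angular momentum about the axis, and any external torque about the axis is negligible, so the system's angular momentum is conserved.
Added inertia Σmr² = (1.73)(0.101)² + (1.43)(0.109)² = 0.03464 kg·m²; I_f = 0.4100 + 0.03464 = 0.4446 kg·m².
ω_f = I_p ω_i / I_f = (0.4100)(4.36) / 0.4446 = 4.020 rad/s.

ω_f ≈ 4.02 rad/s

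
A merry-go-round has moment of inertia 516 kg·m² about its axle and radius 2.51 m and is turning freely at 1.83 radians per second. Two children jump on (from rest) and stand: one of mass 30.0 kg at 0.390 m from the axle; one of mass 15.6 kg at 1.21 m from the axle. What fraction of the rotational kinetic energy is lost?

fraction ≈ 0.0504

No external torque acts about the axle; L_before = L_after.
Added inertia Σmr² = (30.0)(0.390)² + (15.6)(1.21)² = 27.40 kg·m²; I_f = 516.0 + 27.40 = 543.4 kg·m².
ω_f = I_p ω_i / I_f = (516.0)(1.83) / 543.4 = 1.738 rad/s.
KE_i = ½(516.0)(1.830 rad/s)² = 864.0 J; KE_f = ½(543.4)(1.738)² = 820.4 J.
Fraction lost = 0.05043.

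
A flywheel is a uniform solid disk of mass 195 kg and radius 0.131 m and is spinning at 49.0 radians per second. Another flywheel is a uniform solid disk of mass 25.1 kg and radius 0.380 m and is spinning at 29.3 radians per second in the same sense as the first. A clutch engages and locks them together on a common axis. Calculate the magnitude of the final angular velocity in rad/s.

No external torque acts about the common axis, so total angular momentum is conserved.
Moments of inertia: I_A = ½(195)(0.131)² = 1.673 kg·m²; I_B = ½(25.1)(0.380)² = 1.812 kg·m².
Taking A's sense as positive: L = (1.673)(49.0) + (1.812)(29.3) = 135.1 kg·m²·rad/s.
Combined I = 1.673 + 1.812 = 3.485 kg·m².
ω_f = L / I = 135.1 / 3.485 = 38.76 rad/s.

|ω_f| ≈ 38.8 rad/s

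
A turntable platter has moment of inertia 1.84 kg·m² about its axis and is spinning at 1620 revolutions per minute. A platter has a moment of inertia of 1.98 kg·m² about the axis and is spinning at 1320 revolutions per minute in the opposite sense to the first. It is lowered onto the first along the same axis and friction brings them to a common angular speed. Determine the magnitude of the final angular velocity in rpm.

|ω_f| ≈ 96.1 rpm

The coupling torques are internal; angular momentum about the shared axis is conserved.
Taking A's sense as positive: L = (1.840)(1620) − (1.980)(1320) = 367.2 kg·m²·rpm.
Combined I = 1.840 + 1.980 = 3.820 kg·m².
ω_f = L / I = 367.2 / 3.820 = 96.13 rpm.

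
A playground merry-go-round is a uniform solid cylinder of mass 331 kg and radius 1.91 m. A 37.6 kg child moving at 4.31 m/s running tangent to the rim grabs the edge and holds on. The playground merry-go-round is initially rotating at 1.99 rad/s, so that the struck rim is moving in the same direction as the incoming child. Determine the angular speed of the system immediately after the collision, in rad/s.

|ω_f| ≈ 2.04 rad/s

The axle reaction passes through the axle and exerts no torque about it; angular momentum about the axle is conserved through the impact.
I_p = ½(331)(1.91)² = 603.8 kg·m². Taking the sense of the child's angular momentum as positive, L_{child} = m v R = (37.6)(4.31)(1.91) = 309.5 kg·m²/s.
L_i = +I_p ω_p + m v R = +(603.8)(1.99) + 309.5 = 1511 kg·m²/s.
After sticking, I_f = I_p + m R² = 603.8 + (37.6)(1.91)² = 740.9 kg·m².
ω_f = L_i / I_f = 1511 / 740.9 = 2.039 rad/s.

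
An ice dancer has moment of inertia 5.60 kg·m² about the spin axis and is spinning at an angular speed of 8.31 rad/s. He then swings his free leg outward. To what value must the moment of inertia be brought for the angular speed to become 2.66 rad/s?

Angular momentum about the spin axis is conserved since the torque about it is zero.
I₂ = I₁ω₁ / ω₂ = (5.60)(8.31) / (2.66) = 17.49 kg·m².

I₂ ≈ 17.5 kg·m²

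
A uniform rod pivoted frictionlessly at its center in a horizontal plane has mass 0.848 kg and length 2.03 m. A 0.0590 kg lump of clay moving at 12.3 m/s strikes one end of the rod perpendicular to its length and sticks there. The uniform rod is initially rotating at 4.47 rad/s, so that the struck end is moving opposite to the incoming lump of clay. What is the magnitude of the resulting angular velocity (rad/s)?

The axle reaction passes through the pivot and exerts no torque about it; angular momentum about the pivot is conserved through the impact.
I_p = (1/12)(0.848)(2.03)² = 0.2912 kg·m². Taking the sense of the lump of clay's angular momentum as positive, L_{lump} = m v R = (0.0590)(12.3)(2.03/2) = 0.7366 kg·m²/s.
L_i = −I_p ω_p + m v R = −(0.2912)(4.47) + 0.7366 = -0.5651 kg·m²/s.
After sticking, I_f = I_p + m R² = 0.2912 + (0.0590)(2.03/2)² = 0.3520 kg·m².
ω_f = L_i / I_f = -0.5651 / 0.3520 = -1.605 rad/s.

|ω_f| ≈ 1.61 rad/s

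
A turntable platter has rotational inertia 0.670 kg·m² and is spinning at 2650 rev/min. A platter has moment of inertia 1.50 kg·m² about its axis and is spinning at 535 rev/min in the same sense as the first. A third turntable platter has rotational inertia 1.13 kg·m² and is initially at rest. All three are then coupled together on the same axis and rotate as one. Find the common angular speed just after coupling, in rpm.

|ω_f| ≈ 781 rpm

The coupling torques are internal; angular momentum about the shared axis is conserved.
Taking A's sense as positive: L = (0.6700)(2650) + (1.500)(535) = 2578 kg·m²·rpm.
Combined I = 0.6700 + 1.500 + 1.130 = 3.300 kg·m².
ω_f = L / I = 2578 / 3.300 = 781.2 rpm.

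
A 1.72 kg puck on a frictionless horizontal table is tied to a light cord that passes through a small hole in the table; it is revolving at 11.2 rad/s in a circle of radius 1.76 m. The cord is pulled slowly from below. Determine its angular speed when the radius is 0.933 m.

ω₂ ≈ 39.9 rad/s

The constraining force is radial, so m r² ω about the center is conserved.
ω₂ = ω₁ (r₁/r₂)² = (11.2)(1.76/0.933)² = 39.85 rad/s.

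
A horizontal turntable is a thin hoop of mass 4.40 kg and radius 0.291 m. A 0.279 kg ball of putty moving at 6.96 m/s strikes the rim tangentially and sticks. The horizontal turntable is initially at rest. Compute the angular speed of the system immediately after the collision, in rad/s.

|ω_f| ≈ 1.43 rad/s

About the axle the impulsive forces during the collision are internal, so angular momentum about that axis is conserved.
I_p = (4.40)(0.291)² = 0.3726 kg·m². Taking the sense of the ball of putty's angular momentum as positive, L_{ball} = m v R = (0.279)(6.96)(0.291) = 0.5651 kg·m²/s.
L_i = 0 + 0.5651 = 0.5651 kg·m²/s.
After sticking, I_f = I_p + m R² = 0.3726 + (0.279)(0.291)² = 0.3962 kg·m².
ω_f = L_i / I_f = 0.5651 / 0.3962 = 1.426 rad/s.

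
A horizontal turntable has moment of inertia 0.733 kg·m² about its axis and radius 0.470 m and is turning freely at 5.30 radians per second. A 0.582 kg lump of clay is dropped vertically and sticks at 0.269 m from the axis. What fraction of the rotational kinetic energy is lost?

fraction ≈ 0.0543

The added mass arrives with no angular momentum about the axis, and any external torque about the axis is negligible, so the system's angular momentum is conserved.
Added inertia Σmr² = (0.582)(0.269)² = 0.04211 kg·m²; I_f = 0.7330 + 0.04211 = 0.7751 kg·m².
ω_f = I_p ω_i / I_f = (0.7330)(5.30) / 0.7751 = 5.012 rad/s.
KE_i = ½(0.7330)(5.300 rad/s)² = 10.29 J; KE_f = ½(0.7751)(5.012)² = 9.736 J.
Fraction lost = 0.05433.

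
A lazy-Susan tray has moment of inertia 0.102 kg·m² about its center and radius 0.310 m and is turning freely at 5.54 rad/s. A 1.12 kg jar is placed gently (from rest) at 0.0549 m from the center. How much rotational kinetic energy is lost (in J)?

energy lost ≈ 0.0501 J

No external torque acts about the center; L_before = L_after.
Added inertia Σmr² = (1.12)(0.0549)² = 0.003376 kg·m²; I_f = 0.1020 + 0.003376 = 0.1054 kg·m².
ω_f = I_p ω_i / I_f = (0.1020)(5.54) / 0.1054 = 5.363 rad/s.
KE_i = ½(0.1020)(5.540 rad/s)² = 1.565 J; KE_f = ½(0.1054)(5.363)² = 1.515 J.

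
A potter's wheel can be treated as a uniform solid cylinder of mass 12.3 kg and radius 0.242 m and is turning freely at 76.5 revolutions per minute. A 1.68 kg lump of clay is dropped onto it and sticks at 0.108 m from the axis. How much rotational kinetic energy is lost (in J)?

No external torque acts about the axis; L_before = L_after.
I_p = ½(12.3)(0.242)² = 0.3602 kg·m².
Added inertia Σmr² = (1.68)(0.108)² = 0.01960 kg·m²; I_f = 0.3602 + 0.01960 = 0.3798 kg·m².
ω_f = I_p ω_i / I_f = (0.3602)(76.5) / 0.3798 = 72.55 rpm.
KE_i = ½(0.3602)(8.011 rad/s)² = 11.56 J; KE_f = ½(0.3798)(7.598)² = 10.96 J.

energy lost ≈ 0.596 J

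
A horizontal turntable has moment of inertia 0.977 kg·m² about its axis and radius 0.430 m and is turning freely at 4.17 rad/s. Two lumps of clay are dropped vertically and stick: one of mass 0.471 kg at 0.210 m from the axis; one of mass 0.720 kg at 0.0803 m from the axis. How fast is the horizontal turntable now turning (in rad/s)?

ω_f ≈ 4.06 rad/s

No external torque acts about the axis; L_before = L_after.
Added inertia Σmr² = (0.471)(0.210)² + (0.720)(0.0803)² = 0.02541 kg·m²; I_f = 0.9770 + 0.02541 = 1.002 kg·m².
ω_f = I_p ω_i / I_f = (0.9770)(4.17) / 1.002 = 4.064 rad/s.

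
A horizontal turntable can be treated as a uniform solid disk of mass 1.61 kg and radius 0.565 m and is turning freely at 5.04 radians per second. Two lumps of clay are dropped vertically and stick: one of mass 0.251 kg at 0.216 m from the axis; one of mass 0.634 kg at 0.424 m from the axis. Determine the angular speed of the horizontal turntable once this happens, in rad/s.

ω_f ≈ 3.38 rad/s

No external torque acts about the axis; L_before = L_after.
I_p = ½(1.61)(0.565)² = 0.2570 kg·m².
Added inertia Σmr² = (0.251)(0.216)² + (0.634)(0.424)² = 0.1257 kg·m²; I_f = 0.2570 + 0.1257 = 0.3827 kg·m².
ω_f = I_p ω_i / I_f = (0.2570)(5.04) / 0.3827 = 3.385 rad/s.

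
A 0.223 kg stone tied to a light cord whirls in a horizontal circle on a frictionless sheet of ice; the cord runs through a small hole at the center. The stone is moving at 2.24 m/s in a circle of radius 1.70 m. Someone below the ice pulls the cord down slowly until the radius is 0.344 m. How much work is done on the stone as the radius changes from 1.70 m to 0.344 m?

W ≈ 13.1 J

The only horizontal force on the mass is along the cord (radial), so it exerts no torque about the hole and angular momentum m v r is conserved.
v₂ = v₁ r₁ / r₂ = (2.24)(1.70) / (0.344) = 11.07 m/s.
W = ΔKE = ½m(v₂² − v₁²) = 13.10 J.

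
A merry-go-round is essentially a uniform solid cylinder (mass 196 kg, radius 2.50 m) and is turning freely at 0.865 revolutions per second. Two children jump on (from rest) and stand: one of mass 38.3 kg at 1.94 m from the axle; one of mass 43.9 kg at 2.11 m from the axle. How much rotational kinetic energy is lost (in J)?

energy lost ≈ 3230 J

No external torque acts about the axle; L_before = L_after.
I_p = ½(196)(2.50)² = 612.5 kg·m².
Added inertia Σmr² = (38.3)(1.94)² + (43.9)(2.11)² = 339.6 kg·m²; I_f = 612.5 + 339.6 = 952.1 kg·m².
ω_f = I_p ω_i / I_f = (612.5)(0.865) / 952.1 = 0.5565 rev/s.
KE_i = ½(612.5)(5.435 rad/s)² = 9046 J; KE_f = ½(952.1)(3.496)² = 5820 J.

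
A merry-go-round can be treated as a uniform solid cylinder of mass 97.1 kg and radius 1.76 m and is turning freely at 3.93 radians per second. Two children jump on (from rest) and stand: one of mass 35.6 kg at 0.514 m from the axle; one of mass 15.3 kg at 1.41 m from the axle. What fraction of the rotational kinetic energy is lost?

No external torque acts about the axle; L_before = L_after.
I_p = ½(97.1)(1.76)² = 150.4 kg·m².
Added inertia Σmr² = (35.6)(0.514)² + (15.3)(1.41)² = 39.82 kg·m²; I_f = 150.4 + 39.82 = 190.2 kg·m².
ω_f = I_p ω_i / I_f = (150.4)(3.93) / 190.2 = 3.107 rad/s.
KE_i = ½(150.4)(3.930 rad/s)² = 1161 J; KE_f = ½(190.2)(3.107)² = 918.2 J.
Fraction lost = 0.2094.

fraction ≈ 0.209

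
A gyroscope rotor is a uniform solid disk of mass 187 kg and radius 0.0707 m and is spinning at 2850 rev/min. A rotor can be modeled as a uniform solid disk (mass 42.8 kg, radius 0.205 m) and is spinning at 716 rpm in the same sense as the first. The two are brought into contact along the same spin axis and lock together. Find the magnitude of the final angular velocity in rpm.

The coupling torques are internal; angular momentum about the shared axis is conserved.
Moments of inertia: I_A = ½(187)(0.0707)² = 0.4674 kg·m²; I_B = ½(42.8)(0.205)² = 0.8993 kg·m².
Taking A's sense as positive: L = (0.4674)(2850) + (0.8993)(716) = 1976 kg·m²·rpm.
Combined I = 0.4674 + 0.8993 = 1.367 kg·m².
ω_f = L / I = 1976 / 1.367 = 1446 rpm.

|ω_f| ≈ 1450 rpm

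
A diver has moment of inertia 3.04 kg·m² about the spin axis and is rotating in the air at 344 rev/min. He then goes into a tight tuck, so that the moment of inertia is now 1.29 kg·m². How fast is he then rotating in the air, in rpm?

ω₂ ≈ 811 rpm

Angular momentum about the spin axis is conserved since the torque about it is zero.
ω₂ = I₁ω₁ / I₂ = (3.040)(344 rpm) / (1.290) = 810.7 rpm.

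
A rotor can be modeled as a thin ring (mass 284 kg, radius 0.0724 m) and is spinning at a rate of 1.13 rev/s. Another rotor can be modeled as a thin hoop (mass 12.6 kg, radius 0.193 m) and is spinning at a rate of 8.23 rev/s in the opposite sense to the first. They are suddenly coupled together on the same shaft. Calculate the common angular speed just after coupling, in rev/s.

|ω_f| ≈ 1.11 rev/s

The coupling torques are internal; angular momentum about the shared axis is conserved.
Moments of inertia: I_A = (284)(0.0724)² = 1.489 kg·m²; I_B = (12.6)(0.193)² = 0.4693 kg·m².
Taking A's sense as positive: L = (1.489)(1.13) − (0.4693)(8.23) = -2.180 kg·m²·rev/s.
Combined I = 1.489 + 0.4693 = 1.958 kg·m².
ω_f = L / I = -2.180 / 1.958 = -1.114 rev/s.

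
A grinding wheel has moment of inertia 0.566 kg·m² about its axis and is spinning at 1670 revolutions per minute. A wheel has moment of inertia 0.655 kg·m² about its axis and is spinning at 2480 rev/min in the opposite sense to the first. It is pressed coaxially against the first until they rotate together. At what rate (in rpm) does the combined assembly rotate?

The coupling torques are internal; angular momentum about the shared axis is conserved.
Taking A's sense as positive: L = (0.5660)(1670) − (0.6550)(2480) = -679.2 kg·m²·rpm.
Combined I = 0.5660 + 0.6550 = 1.221 kg·m².
ω_f = L / I = -679.2 / 1.221 = -556.2 rpm.

|ω_f| ≈ 556 rpm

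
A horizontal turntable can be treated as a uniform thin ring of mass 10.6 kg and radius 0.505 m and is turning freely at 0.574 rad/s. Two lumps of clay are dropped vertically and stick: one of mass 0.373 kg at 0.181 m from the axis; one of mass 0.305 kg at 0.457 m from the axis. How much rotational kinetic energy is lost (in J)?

energy lost ≈ 0.0122 J

The added mass arrives with no angular momentum about the axis, and any external torque about the axis is negligible, so the system's angular momentum is conserved.
I_p = (10.6)(0.505)² = 2.703 kg·m².
Added inertia Σmr² = (0.373)(0.181)² + (0.305)(0.457)² = 0.07592 kg·m²; I_f = 2.703 + 0.07592 = 2.779 kg·m².
ω_f = I_p ω_i / I_f = (2.703)(0.574) / 2.779 = 0.5583 rad/s.
KE_i = ½(2.703)(0.5740 rad/s)² = 0.4453 J; KE_f = ½(2.779)(0.5583)² = 0.4332 J.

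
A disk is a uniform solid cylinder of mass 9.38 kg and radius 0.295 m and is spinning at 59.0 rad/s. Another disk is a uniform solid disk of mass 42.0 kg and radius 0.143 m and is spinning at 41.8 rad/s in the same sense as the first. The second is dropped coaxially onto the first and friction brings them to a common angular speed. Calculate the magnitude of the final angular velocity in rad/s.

No external torque acts about the common axis, so total angular momentum is conserved.
Moments of inertia: I_A = ½(9.38)(0.295)² = 0.4081 kg·m²; I_B = ½(42.0)(0.143)² = 0.4294 kg·m².
Taking A's sense as positive: L = (0.4081)(59.0) + (0.4294)(41.8) = 42.03 kg·m²·rad/s.
Combined I = 0.4081 + 0.4294 = 0.8376 kg·m².
ω_f = L / I = 42.03 / 0.8376 = 50.18 rad/s.

|ω_f| ≈ 50.2 rad/s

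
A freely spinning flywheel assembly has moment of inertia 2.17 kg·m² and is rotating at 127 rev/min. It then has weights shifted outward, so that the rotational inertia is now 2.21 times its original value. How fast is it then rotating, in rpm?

Angular momentum about the spin axis is conserved since the torque about it is zero.
I₂ = 2.21 × 2.17 = 4.796 kg·m².
ω₂ = I₁ω₁ / I₂ = (2.170)(127 rpm) / (4.796) = 57.47 rpm.

ω₂ ≈ 57.5 rpm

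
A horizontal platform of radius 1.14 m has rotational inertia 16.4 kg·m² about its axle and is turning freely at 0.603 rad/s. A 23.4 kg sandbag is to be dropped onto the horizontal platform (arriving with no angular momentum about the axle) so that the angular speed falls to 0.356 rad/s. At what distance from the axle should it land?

r ≈ 0.697 m

The added mass arrives with no angular momentum about the axle, and any external torque about the axle is negligible, so the system's angular momentum is conserved.
I_p ω_i = (I_p + m r²) ω_f ⇒ m r² = I_p(ω_i/ω_f − 1) = 16.40(0.603/0.356 − 1) = 11.38 kg·m².
r = √(11.38/23.4) = 0.6973 m.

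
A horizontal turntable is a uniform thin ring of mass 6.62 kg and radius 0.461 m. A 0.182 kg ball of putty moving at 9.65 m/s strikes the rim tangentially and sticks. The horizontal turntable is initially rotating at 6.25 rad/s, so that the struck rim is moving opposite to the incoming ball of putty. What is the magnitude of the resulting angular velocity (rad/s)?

About the axle the impulsive forces during the collision are internal, so angular momentum about that axis is conserved.
I_p = (6.62)(0.461)² = 1.407 kg·m². Taking the sense of the ball of putty's angular momentum as positive, L_{ball} = m v R = (0.182)(9.65)(0.461) = 0.8097 kg·m²/s.
L_i = −I_p ω_p + m v R = −(1.407)(6.25) + 0.8097 = -7.983 kg·m²/s.
After sticking, I_f = I_p + m R² = 1.407 + (0.182)(0.461)² = 1.446 kg·m².
ω_f = L_i / I_f = -7.983 / 1.446 = -5.523 rad/s.

|ω_f| ≈ 5.52 rad/s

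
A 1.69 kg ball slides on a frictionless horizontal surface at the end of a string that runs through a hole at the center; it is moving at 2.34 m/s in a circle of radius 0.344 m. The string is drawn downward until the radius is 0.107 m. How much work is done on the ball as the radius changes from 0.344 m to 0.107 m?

W ≈ 43.2 J

The only horizontal force on the mass is along the cord (radial), so it exerts no torque about the hole and angular momentum m v r is conserved.
v₂ = v₁ r₁ / r₂ = (2.34)(0.344) / (0.107) = 7.523 m/s.
W = ΔKE = ½m(v₂² − v₁²) = 43.20 J.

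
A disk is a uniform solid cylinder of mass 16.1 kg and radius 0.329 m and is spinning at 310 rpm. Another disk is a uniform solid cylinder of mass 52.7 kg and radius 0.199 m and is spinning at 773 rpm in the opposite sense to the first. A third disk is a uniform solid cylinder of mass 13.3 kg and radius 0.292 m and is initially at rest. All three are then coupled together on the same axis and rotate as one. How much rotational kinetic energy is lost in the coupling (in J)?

The coupling torques are internal; angular momentum about the shared axis is conserved.
Moments of inertia: I_A = ½(16.1)(0.329)² = 0.8713 kg·m²; I_B = ½(52.7)(0.199)² = 1.043 kg·m²; I_C = ½(13.3)(0.292)² = 0.5670 kg·m².
Taking A's sense as positive: L = (0.8713)(310) − (1.043)(773) = -536.5 kg·m²·rpm.
Combined I = 0.8713 + 1.043 + 0.5670 = 2.482 kg·m².
ω_f = L / I = -536.5 / 2.482 = -216.2 rpm.
KE_i = ½ΣIω² = 3878 J; KE_f = ½(2.482)(22.64)² = 635.9 J.

ΔKE lost ≈ 3240 J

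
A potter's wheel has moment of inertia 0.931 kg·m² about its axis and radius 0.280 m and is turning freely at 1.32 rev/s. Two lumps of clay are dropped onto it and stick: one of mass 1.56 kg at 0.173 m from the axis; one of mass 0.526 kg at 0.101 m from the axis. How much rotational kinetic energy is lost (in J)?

No external torque acts about the axis; L_before = L_after.
Added inertia Σmr² = (1.56)(0.173)² + (0.526)(0.101)² = 0.05205 kg·m²; I_f = 0.9310 + 0.05205 = 0.9831 kg·m².
ω_f = I_p ω_i / I_f = (0.9310)(1.32) / 0.9831 = 1.250 rev/s.
KE_i = ½(0.9310)(8.294 rad/s)² = 32.02 J; KE_f = ½(0.9831)(7.855)² = 30.32 J.

energy lost ≈ 1.70 J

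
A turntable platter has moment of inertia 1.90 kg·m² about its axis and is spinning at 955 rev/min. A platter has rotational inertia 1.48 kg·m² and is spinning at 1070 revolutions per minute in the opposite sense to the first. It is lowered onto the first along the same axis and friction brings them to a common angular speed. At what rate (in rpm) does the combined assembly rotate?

No external torque acts about the common axis, so total angular momentum is conserved.
Taking A's sense as positive: L = (1.900)(955) − (1.480)(1070) = 230.9 kg·m²·rpm.
Combined I = 1.900 + 1.480 = 3.380 kg·m².
ω_f = L / I = 230.9 / 3.380 = 68.31 rpm.

|ω_f| ≈ 68.3 rpm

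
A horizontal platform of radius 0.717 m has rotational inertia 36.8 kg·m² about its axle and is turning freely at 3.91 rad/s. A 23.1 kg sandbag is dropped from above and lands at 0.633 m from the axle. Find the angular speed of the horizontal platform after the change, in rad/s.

The added mass arrives with no angular momentum about the axle, and any external torque about the axle is negligible, so the system's angular momentum is conserved.
Added inertia Σmr² = (23.1)(0.633)² = 9.256 kg·m²; I_f = 36.80 + 9.256 = 46.06 kg·m².
ω_f = I_p ω_i / I_f = (36.80)(3.91) / 46.06 = 3.124 rad/s.

ω_f ≈ 3.12 rad/s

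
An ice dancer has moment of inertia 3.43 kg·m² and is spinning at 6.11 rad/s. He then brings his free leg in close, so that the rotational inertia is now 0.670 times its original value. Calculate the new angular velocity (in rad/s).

ω₂ ≈ 9.12 rad/s

With no external torque about the axis, L is conserved: I₁ω₁ = I₂ω₂.
I₂ = 0.670 × 3.43 = 2.298 kg·m².
ω₂ = I₁ω₁ / I₂ = (3.430)(6.11 rad/s) / (2.298) = 9.119 rad/s.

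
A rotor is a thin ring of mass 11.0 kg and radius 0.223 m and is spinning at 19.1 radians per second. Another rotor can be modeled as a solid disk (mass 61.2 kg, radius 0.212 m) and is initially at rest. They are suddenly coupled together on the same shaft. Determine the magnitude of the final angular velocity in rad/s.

|ω_f| ≈ 5.44 rad/s

The coupling torques are internal; angular momentum about the shared axis is conserved.
Moments of inertia: I_A = (11.0)(0.223)² = 0.5470 kg·m²; I_B = ½(61.2)(0.212)² = 1.375 kg·m².
Taking A's sense as positive: L = (0.5470)(19.1) = 10.45 kg·m²·rad/s.
Combined I = 0.5470 + 1.375 = 1.922 kg·m².
ω_f = L / I = 10.45 / 1.922 = 5.435 rad/s.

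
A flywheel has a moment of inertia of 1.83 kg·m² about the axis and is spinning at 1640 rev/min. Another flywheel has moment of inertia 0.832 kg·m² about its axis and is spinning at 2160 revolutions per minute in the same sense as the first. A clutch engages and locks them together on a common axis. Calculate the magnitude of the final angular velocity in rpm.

No external torque acts about the common axis, so total angular momentum is conserved.
Taking A's sense as positive: L = (1.830)(1640) + (0.8320)(2160) = 4798 kg·m²·rpm.
Combined I = 1.830 + 0.8320 = 2.662 kg·m².
ω_f = L / I = 4798 / 2.662 = 1803 rpm.

|ω_f| ≈ 1800 rpm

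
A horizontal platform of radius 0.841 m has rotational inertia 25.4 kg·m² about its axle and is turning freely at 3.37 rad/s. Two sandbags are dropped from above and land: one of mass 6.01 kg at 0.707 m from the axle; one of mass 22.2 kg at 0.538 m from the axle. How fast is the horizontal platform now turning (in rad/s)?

The added mass arrives with no angular momentum about the axle, and any external torque about the axle is negligible, so the system's angular momentum is conserved.
Added inertia Σmr² = (6.01)(0.707)² + (22.2)(0.538)² = 9.430 kg·m²; I_f = 25.40 + 9.430 = 34.83 kg·m².
ω_f = I_p ω_i / I_f = (25.40)(3.37) / 34.83 = 2.458 rad/s.

ω_f ≈ 2.46 rad/s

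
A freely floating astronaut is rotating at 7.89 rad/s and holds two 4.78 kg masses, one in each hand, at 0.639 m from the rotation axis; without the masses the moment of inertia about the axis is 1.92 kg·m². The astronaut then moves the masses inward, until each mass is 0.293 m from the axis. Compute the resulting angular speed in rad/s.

ω₂ ≈ 16.8 rad/s

Angular momentum about the spin axis is conserved since the torque about it is zero.
I₁ = 1.92 + 2(4.78)(0.639)² = 5.824 kg·m²; I₂ = 1.92 + 2(4.78)(0.293)² = 2.741 kg·m².
ω₂ = I₁ω₁ / I₂ = (5.824)(7.89 rad/s) / (2.741) = 16.76 rad/s.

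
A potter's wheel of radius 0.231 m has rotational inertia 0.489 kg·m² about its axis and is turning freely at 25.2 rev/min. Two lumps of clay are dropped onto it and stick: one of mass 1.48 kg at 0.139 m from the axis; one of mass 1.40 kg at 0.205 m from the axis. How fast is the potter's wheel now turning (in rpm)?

The added mass arrives with no angular momentum about the axis, and any external torque about the axis is negligible, so the system's angular momentum is conserved.
Added inertia Σmr² = (1.48)(0.139)² + (1.40)(0.205)² = 0.08743 kg·m²; I_f = 0.4890 + 0.08743 = 0.5764 kg·m².
ω_f = I_p ω_i / I_f = (0.4890)(25.2) / 0.5764 = 21.38 rpm.

ω_f ≈ 21.4 rpm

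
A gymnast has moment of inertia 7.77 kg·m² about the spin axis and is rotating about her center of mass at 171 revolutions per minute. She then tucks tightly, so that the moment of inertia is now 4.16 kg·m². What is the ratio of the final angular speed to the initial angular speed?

ω₂/ω₁ ≈ 1.87

Angular momentum about the spin axis is conserved since the torque about it is zero.
ω₂/ω₁ = I₁/I₂ = 7.770 / 4.160 = 1.868.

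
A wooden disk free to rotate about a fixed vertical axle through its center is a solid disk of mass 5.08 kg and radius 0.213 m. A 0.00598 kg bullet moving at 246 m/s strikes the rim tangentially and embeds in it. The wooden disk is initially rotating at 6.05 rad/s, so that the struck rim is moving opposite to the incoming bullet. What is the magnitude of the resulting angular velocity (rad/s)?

The axle reaction passes through the axle and exerts no torque about it; angular momentum about the axle is conserved through the impact.
I_p = ½(5.08)(0.213)² = 0.1152 kg·m². Taking the sense of the bullet's angular momentum as positive, L_{bullet} = m v R = (0.00598)(246)(0.213) = 0.3133 kg·m²/s.
L_i = −I_p ω_p + m v R = −(0.1152)(6.05) + 0.3133 = -0.3838 kg·m²/s.
After sticking, I_f = I_p + m R² = 0.1152 + (0.00598)(0.213)² = 0.1155 kg·m².
ω_f = L_i / I_f = -0.3838 / 0.1155 = -3.323 rad/s.

|ω_f| ≈ 3.32 rad/s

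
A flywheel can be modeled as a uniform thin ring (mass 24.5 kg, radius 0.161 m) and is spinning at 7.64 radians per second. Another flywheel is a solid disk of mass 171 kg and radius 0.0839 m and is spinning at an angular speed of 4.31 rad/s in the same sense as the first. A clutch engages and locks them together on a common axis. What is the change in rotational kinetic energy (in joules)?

The coupling torques are internal; angular momentum about the shared axis is conserved.
Moments of inertia: I_A = (24.5)(0.161)² = 0.6351 kg·m²; I_B = ½(171)(0.0839)² = 0.6019 kg·m².
Taking A's sense as positive: L = (0.6351)(7.64) + (0.6019)(4.31) = 7.446 kg·m²·rad/s.
Combined I = 0.6351 + 0.6019 = 1.237 kg·m².
ω_f = L / I = 7.446 / 1.237 = 6.020 rad/s.
KE_i = ½ΣIω² = 24.12 J; KE_f = ½(1.237)(6.020)² = 22.41 J.

ΔKE ≈ -1.71 J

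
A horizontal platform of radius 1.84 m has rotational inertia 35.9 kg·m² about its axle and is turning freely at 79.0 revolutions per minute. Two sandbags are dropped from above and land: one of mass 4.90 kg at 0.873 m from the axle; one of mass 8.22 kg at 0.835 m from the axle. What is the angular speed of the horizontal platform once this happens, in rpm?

ω_f ≈ 62.5 rpm

No external torque acts about the axle; L_before = L_after.
Added inertia Σmr² = (4.90)(0.873)² + (8.22)(0.835)² = 9.466 kg·m²; I_f = 35.90 + 9.466 = 45.37 kg·m².
ω_f = I_p ω_i / I_f = (35.90)(79.0) / 45.37 = 62.52 rpm.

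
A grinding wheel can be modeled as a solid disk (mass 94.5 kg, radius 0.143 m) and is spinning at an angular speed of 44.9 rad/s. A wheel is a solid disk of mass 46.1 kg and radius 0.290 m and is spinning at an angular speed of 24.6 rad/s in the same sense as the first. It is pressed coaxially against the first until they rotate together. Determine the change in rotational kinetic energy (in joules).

No external torque acts about the common axis, so total angular momentum is conserved.
Moments of inertia: I_A = ½(94.5)(0.143)² = 0.9662 kg·m²; I_B = ½(46.1)(0.290)² = 1.939 kg·m².
Taking A's sense as positive: L = (0.9662)(44.9) + (1.939)(24.6) = 91.07 kg·m²·rad/s.
Combined I = 0.9662 + 1.939 = 2.905 kg·m².
ω_f = L / I = 91.07 / 2.905 = 31.35 rad/s.
KE_i = ½ΣIω² = 1561 J; KE_f = ½(2.905)(31.35)² = 1428 J.

ΔKE ≈ -133 J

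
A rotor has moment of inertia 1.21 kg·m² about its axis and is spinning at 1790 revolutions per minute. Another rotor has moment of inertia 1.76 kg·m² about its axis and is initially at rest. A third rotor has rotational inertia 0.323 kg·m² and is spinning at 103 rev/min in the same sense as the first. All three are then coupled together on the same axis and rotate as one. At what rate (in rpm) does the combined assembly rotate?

|ω_f| ≈ 668 rpm

No external torque acts about the common axis, so total angular momentum is conserved.
Taking A's sense as positive: L = (1.210)(1790) + (0.3230)(103) = 2199 kg·m²·rpm.
Combined I = 1.210 + 1.760 + 0.3230 = 3.293 kg·m².
ω_f = L / I = 2199 / 3.293 = 667.8 rpm.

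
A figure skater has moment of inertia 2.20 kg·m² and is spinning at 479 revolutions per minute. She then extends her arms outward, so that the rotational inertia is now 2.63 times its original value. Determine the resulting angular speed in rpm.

ω₂ ≈ 182 rpm

Angular momentum about the spin axis is conserved since the torque about it is zero.
I₂ = 2.63 × 2.20 = 5.786 kg·m².
ω₂ = I₁ω₁ / I₂ = (2.200)(479 rpm) / (5.786) = 182.1 rpm.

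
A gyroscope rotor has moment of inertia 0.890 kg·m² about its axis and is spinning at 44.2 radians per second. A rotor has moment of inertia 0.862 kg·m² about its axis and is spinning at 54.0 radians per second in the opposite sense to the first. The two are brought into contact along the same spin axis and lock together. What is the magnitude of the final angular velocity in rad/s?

The coupling torques are internal; angular momentum about the shared axis is conserved.
Taking A's sense as positive: L = (0.8900)(44.2) − (0.8620)(54.0) = -7.210 kg·m²·rad/s.
Combined I = 0.8900 + 0.8620 = 1.752 kg·m².
ω_f = L / I = -7.210 / 1.752 = -4.115 rad/s.

|ω_f| ≈ 4.12 rad/s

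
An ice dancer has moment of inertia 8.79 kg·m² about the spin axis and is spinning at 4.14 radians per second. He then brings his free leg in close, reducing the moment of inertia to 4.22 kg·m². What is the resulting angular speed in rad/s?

Angular momentum about the spin axis is conserved since the torque about it is zero.
ω₂ = I₁ω₁ / I₂ = (8.790)(4.14 rad/s) / (4.220) = 8.623 rad/s.

ω₂ ≈ 8.62 rad/s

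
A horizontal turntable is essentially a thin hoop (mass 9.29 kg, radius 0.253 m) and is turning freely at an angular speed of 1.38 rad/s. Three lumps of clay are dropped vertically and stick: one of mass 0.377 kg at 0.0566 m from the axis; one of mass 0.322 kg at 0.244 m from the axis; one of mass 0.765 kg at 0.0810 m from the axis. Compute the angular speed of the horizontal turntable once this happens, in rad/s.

The added mass arrives with no angular momentum about the axis, and any external torque about the axis is negligible, so the system's angular momentum is conserved.
I_p = (9.29)(0.253)² = 0.5946 kg·m².
Added inertia Σmr² = (0.377)(0.0566)² + (0.322)(0.244)² + (0.765)(0.0810)² = 0.02540 kg·m²; I_f = 0.5946 + 0.02540 = 0.6200 kg·m².
ω_f = I_p ω_i / I_f = (0.5946)(1.38) / 0.6200 = 1.323 rad/s.

ω_f ≈ 1.32 rad/s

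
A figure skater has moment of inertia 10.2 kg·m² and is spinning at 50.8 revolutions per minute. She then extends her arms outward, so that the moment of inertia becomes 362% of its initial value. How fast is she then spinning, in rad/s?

No external torque acts about the spin axis, so angular momentum is conserved.
I₂ = 3.62 × 10.2 = 36.92 kg·m².
ω₂ = I₁ω₁ / I₂ = (10.20)(50.8 rpm) / (36.92) = 14.03 rpm = 1.470 rad/s.

ω₂ ≈ 1.47 rad/s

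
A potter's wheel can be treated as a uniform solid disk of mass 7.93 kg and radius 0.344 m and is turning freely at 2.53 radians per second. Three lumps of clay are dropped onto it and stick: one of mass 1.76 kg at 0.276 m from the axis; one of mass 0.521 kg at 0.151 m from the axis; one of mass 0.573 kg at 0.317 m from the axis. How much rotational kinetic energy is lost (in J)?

The added mass arrives with no angular momentum about the axis, and any external torque about the axis is negligible, so the system's angular momentum is conserved.
I_p = ½(7.93)(0.344)² = 0.4692 kg·m².
Added inertia Σmr² = (1.76)(0.276)² + (0.521)(0.151)² + (0.573)(0.317)² = 0.2035 kg·m²; I_f = 0.4692 + 0.2035 = 0.6727 kg·m².
ω_f = I_p ω_i / I_f = (0.4692)(2.53) / 0.6727 = 1.765 rad/s.
KE_i = ½(0.4692)(2.530 rad/s)² = 1.502 J; KE_f = ½(0.6727)(1.765)² = 1.047 J.

energy lost ≈ 0.454 J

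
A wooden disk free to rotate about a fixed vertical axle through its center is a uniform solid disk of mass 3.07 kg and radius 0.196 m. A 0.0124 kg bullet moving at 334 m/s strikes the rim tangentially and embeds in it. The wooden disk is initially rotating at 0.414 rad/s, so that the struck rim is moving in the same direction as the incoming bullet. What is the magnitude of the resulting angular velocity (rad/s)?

|ω_f| ≈ 14.1 rad/s

The axle reaction passes through the axle and exerts no torque about it; angular momentum about the axle is conserved through the impact.
I_p = ½(3.07)(0.196)² = 0.05897 kg·m². Taking the sense of the bullet's angular momentum as positive, L_{bullet} = m v R = (0.0124)(334)(0.196) = 0.8118 kg·m²/s.
L_i = +I_p ω_p + m v R = +(0.05897)(0.414) + 0.8118 = 0.8362 kg·m²/s.
After sticking, I_f = I_p + m R² = 0.05897 + (0.0124)(0.196)² = 0.05944 kg·m².
ω_f = L_i / I_f = 0.8362 / 0.05944 = 14.07 rad/s.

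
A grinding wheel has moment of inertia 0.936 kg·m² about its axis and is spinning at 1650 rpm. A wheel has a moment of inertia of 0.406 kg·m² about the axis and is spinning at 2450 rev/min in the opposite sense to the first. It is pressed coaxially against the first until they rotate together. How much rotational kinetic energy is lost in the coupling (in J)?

ΔKE lost ≈ 26100 J

No external torque acts about the common axis, so total angular momentum is conserved.
Taking A's sense as positive: L = (0.9360)(1650) − (0.4060)(2450) = 549.7 kg·m²·rpm.
Combined I = 0.9360 + 0.4060 = 1.342 kg·m².
ω_f = L / I = 549.7 / 1.342 = 409.6 rpm.
KE_i = ½ΣIω² = 27330 J; KE_f = ½(1.342)(42.89)² = 1235 J.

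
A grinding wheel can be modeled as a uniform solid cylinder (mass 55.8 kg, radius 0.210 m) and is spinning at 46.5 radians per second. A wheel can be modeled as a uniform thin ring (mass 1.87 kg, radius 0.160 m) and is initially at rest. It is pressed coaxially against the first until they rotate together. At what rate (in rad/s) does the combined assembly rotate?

No external torque acts about the common axis, so total angular momentum is conserved.
Moments of inertia: I_A = ½(55.8)(0.210)² = 1.230 kg·m²; I_B = (1.87)(0.160)² = 0.04787 kg·m².
Taking A's sense as positive: L = (1.230)(46.5) = 57.21 kg·m²·rad/s.
Combined I = 1.230 + 0.04787 = 1.278 kg·m².
ω_f = L / I = 57.21 / 1.278 = 44.76 rad/s.

|ω_f| ≈ 44.8 rad/s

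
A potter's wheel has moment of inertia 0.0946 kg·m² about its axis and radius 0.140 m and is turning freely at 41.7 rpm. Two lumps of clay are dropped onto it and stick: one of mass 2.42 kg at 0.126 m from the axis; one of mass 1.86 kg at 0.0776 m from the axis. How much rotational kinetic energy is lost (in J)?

No external torque acts about the axis; L_before = L_after.
Added inertia Σmr² = (2.42)(0.126)² + (1.86)(0.0776)² = 0.04962 kg·m²; I_f = 0.09460 + 0.04962 = 0.1442 kg·m².
ω_f = I_p ω_i / I_f = (0.09460)(41.7) / 0.1442 = 27.35 rpm.
KE_i = ½(0.09460)(4.367 rad/s)² = 0.9020 J; KE_f = ½(0.1442)(2.864)² = 0.5916 J.

energy lost ≈ 0.310 J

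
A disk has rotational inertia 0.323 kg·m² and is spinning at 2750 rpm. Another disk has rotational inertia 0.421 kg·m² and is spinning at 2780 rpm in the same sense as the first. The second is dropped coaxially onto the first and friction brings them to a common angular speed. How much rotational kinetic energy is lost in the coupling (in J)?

The coupling torques are internal; angular momentum about the shared axis is conserved.
Taking A's sense as positive: L = (0.3230)(2750) + (0.4210)(2780) = 2059 kg·m²·rpm.
Combined I = 0.3230 + 0.4210 = 0.7440 kg·m².
ω_f = L / I = 2059 / 0.7440 = 2767 rpm.
KE_i = ½ΣIω² = 31230 J; KE_f = ½(0.7440)(289.8)² = 31230 J.

ΔKE lost ≈ 0.902 J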